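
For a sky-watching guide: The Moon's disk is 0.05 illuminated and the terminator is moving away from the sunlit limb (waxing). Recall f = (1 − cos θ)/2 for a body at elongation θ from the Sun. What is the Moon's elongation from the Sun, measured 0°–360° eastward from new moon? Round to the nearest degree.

Invert f = (1 − cos θ)/2 to get cos θ = 1 − 2(0.05) = 0.900, hence θ₀ = arccos 0.900 = 25.8°.
The Moon is waxing (0°–180°), so θ = 25.8° directly.

26°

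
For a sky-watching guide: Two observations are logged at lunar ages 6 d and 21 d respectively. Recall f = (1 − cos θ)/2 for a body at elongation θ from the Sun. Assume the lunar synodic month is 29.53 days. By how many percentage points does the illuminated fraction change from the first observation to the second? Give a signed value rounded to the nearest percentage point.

+27 pp

First observation: θ = 360°·6/29.53 = 73.1°, so f = 0.355.
Second observation: θ = 256.0°, f = 0.621.
Δf = 0.621 − 0.355 = +0.266, i.e. +27 pp.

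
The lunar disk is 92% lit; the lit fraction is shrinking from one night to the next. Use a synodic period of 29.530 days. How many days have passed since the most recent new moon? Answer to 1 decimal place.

cos θ = 1 − 2f = -0.840, giving a principal value of 147.1°.
Since the Moon is past full (waning), take the reflex angle: θ = 360° − 147.1° = 212.9°.
Age = 29.530 × 212.9°/360° ≈ 17.46 days.

17.5 days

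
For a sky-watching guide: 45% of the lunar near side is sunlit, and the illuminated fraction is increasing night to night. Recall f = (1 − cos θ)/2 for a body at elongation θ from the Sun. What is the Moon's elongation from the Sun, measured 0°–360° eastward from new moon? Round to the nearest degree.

From f = (1 − cos θ)/2: cos θ = 1 − 2×0.45 = 0.100; arccos → 84.3°.
The Moon is waxing (0°–180°), so θ = 84.3° directly.

84°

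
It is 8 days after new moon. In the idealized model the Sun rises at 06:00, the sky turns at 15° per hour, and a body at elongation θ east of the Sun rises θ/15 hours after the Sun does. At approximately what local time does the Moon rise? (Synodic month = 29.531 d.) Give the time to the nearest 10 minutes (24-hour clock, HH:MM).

12:30

Elongation θ = 360° × 8/29.531 ≈ 97.5°.
Delay after the Sun = 97.5° / (15°/h) ≈ 6.50 h.
06:00 + 6.502 h ≈ 12:30 → 12:30 to the nearest ten minutes.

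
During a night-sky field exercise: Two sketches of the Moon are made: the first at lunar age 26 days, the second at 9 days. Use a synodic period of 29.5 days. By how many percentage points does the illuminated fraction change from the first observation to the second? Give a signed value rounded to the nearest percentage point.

+54 pp

First observation: θ = 360°·26/29.5 = 317.3°, so f = 0.133.
Second observation: θ = 109.8°, f = 0.670.
Δf = 0.670 − 0.133 = +0.537, i.e. +54 pp.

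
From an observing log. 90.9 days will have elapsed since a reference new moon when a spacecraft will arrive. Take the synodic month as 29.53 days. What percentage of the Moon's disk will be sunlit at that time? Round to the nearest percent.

Reduce mod P: 90.9 − 3×29.53 = 2.31 d into the current lunation.
Phase angle: θ = 360°·(2.31 d)/(29.53 d) = 28.2°.
With cos θ = 0.882, the lit fraction is (1 − 0.882)/2 ≈ 0.059, so 6%.

6%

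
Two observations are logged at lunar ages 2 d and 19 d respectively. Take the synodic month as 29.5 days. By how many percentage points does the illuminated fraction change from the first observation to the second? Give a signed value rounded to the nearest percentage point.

First observation: θ = 360°·2/29.5 = 24.4°, so f = 0.045.
Second observation: θ = 231.9°, f = 0.809.
Δf = 0.809 − 0.045 = +0.764, i.e. +76 pp.

+76 percentage points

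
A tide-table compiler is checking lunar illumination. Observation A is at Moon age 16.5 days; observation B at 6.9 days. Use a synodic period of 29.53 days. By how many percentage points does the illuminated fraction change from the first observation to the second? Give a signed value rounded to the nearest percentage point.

θ₁ = 360° × 16.5/29.53 = 201.2°, f₁ = (1 − cos θ₁)/2 = 0.966.
θ₂ = 360° × 6.9/29.53 = 84.1°, f₂ = (1 − cos θ₂)/2 = 0.449.
Change = f₂ − f₁ = -0.518 → -52 percentage points.

-52 percentage points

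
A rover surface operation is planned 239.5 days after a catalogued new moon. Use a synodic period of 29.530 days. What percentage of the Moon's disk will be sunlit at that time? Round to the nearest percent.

239.5 d spans 8 complete synodic months (8 × 29.530 = 236.24 d) plus 3.26 d.
The Moon has covered 3.26/29.530 of its cycle, so θ ≈ 360° × 3.26/29.530 = 39.7°.
With cos θ = 0.769, the lit fraction is (1 − 0.769)/2 ≈ 0.116, so 12%.

12%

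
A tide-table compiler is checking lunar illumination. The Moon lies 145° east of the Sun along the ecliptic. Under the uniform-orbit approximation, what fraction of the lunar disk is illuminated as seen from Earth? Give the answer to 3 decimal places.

0.910

f = (1 − cos 145°)/2 = (1 − (-0.819))/2 ≈ 0.910.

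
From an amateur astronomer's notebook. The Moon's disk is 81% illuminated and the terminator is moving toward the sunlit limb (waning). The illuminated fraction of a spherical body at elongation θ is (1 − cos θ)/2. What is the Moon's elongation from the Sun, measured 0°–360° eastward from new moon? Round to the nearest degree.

232°

From f = (1 − cos θ)/2: cos θ = 1 − 2×0.81 = -0.620; arccos → 128.3°.
Waning ⇒ past full, so θ = 360° − 128.3° = 231.7°.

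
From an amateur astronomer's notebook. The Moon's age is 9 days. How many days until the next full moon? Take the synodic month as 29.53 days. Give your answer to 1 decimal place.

5.8 days

Full moon is 0.5 of the way through the cycle: age 0.5 × 29.53 = 14.765 d.
So 5.765 days remain (14.765 − 9).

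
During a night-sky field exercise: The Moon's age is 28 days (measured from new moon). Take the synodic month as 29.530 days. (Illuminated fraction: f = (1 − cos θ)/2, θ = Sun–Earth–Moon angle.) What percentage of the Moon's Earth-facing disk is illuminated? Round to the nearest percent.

3%

Phase angle: θ = 360°·(28 d)/(29.530 d) = 341.3°.
cos 341.3° = 0.947, so f = (1 − 0.947)/2 = 0.026, so 3%.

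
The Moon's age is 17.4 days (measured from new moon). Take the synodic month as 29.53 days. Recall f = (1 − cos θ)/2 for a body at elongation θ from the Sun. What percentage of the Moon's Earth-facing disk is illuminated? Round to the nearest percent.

92%

The Moon has covered 17.4/29.53 of its cycle, so θ ≈ 360° × 17.4/29.53 = 212.1°.
Illuminated fraction = (1 − cos 212.1°)/2 = (1 − (-0.847))/2 ≈ 0.923, so 92%.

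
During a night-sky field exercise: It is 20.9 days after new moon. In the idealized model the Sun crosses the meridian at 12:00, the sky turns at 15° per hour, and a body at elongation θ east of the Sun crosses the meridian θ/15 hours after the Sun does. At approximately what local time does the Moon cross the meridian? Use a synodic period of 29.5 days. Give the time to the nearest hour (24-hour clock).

The Moon has covered 20.9/29.5 of its cycle, so θ ≈ 360° × 20.9/29.5 = 255.1°.
At 15° of sky rotation per hour, 255.1° corresponds to a 17.00 h lag.
12:00 + 17.00 h ≈ 05:00 → 05:00 to the nearest hour.

05:00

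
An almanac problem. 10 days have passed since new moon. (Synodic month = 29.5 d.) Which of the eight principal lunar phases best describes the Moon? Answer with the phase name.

waxing gibbous

θ ≈ 360° × 10/29.5 = 122°, which falls in the waxing gibbous sector.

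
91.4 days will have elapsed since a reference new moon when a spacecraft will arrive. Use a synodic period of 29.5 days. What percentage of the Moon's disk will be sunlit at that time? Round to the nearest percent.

91.4/29.5 = 3.098 lunations, so 3 complete cycles and 2.90 d into the next.
Phase angle: θ = 360°·(2.90 d)/(29.5 d) = 35.4°.
Illuminated fraction = (1 − cos 35.4°)/2 = (1 − 0.815)/2 ≈ 0.092, so 9%.

9%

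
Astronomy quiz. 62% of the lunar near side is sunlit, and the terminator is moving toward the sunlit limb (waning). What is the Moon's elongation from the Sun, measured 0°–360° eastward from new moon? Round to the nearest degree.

cos θ = 1 − 2f = -0.240, giving a principal value of 103.9°.
Waning ⇒ past full, so θ = 360° − 103.9° = 256.1°.

256°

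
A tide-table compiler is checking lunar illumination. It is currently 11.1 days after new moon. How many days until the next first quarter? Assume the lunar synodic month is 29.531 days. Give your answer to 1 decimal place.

First quarter is 0.25 of the way through the cycle: age 0.25 × 29.531 = 7.383 d.
Already past this cycle's first quarter; the next is at 7.383 + 29.531 = 36.914 d, so 36.914 − 11.1 = 25.814 days.

25.8 days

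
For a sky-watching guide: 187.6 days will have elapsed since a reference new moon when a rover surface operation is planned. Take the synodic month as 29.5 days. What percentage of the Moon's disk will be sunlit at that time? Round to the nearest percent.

187.6/29.5 = 6.359 lunations, so 6 complete cycles and 10.60 d into the next.
Phase angle: θ = 360°·(10.60 d)/(29.5 d) = 129.4°.
Illuminated fraction = (1 − cos 129.4°)/2 = (1 − (-0.634))/2 ≈ 0.817, so 82%.

82%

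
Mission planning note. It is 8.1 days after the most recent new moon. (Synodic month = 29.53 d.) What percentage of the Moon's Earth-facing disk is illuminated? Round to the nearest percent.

58%

The Moon has covered 8.1/29.53 of its cycle, so θ ≈ 360° × 8.1/29.53 = 98.7°.
With cos θ = (-0.152), the lit fraction is (1 − (-0.152))/2 ≈ 0.576, so 58%.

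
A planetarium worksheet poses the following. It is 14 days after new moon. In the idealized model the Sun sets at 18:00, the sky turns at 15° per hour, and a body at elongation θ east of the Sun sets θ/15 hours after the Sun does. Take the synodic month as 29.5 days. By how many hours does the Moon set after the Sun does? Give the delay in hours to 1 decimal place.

11.4 h

Phase angle: θ = 360°·(14 d)/(29.5 d) = 170.8°.
Delay after the Sun = 170.8° / (15°/h) ≈ 11.39 h.
So the Moon sets 11.39 h after the Sun.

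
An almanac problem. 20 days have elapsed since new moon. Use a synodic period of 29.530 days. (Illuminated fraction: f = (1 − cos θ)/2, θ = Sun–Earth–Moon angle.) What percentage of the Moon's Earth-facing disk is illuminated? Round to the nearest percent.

72%

Elongation θ = 360° × 20/29.530 ≈ 243.8°.
cos 243.8° = (-0.441), so f = (1 − (-0.441))/2 = 0.721, so 72%.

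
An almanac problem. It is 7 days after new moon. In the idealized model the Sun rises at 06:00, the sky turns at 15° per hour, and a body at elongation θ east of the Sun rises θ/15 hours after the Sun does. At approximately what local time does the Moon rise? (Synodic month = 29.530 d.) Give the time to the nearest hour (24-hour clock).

12:00

The Moon has covered 7/29.530 of its cycle, so θ ≈ 360° × 7/29.530 = 85.3°.
Delay after the Sun = 85.3° / (15°/h) ≈ 5.69 h.
06:00 + 5.69 h ≈ 11:41 → 12:00 to the nearest hour.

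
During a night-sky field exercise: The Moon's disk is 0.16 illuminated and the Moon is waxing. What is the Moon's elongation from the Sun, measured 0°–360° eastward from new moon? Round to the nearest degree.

47°

From f = (1 − cos θ)/2: cos θ = 1 − 2×0.16 = 0.680; arccos → 47.2°.
Before full moon the principal value applies: θ = 47.2°.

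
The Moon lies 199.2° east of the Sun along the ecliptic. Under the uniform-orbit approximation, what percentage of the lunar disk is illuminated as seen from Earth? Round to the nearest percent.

97%

cos 199.2° = (-0.944), so f = (1 − (-0.944))/2 = 0.972, i.e. 97%.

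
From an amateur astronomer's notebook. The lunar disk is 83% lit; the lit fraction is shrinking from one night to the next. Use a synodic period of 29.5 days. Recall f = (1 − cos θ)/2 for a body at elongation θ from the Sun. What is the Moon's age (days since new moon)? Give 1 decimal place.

18.7 days

From f = (1 − cos θ)/2: cos θ = 1 − 2×0.83 = -0.660; arccos → 131.3°.
Waning ⇒ past full, so θ = 360° − 131.3° = 228.7°.
That fraction of the synodic month is 228.7/360 × 29.5 d ≈ 18.74 d.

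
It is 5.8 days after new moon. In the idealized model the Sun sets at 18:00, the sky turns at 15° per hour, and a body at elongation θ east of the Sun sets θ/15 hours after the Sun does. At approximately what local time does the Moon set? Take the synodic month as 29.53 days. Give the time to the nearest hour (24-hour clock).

23:00

Phase angle: θ = 360°·(5.8 d)/(29.53 d) = 70.7°.
Delay after the Sun = 70.7° / (15°/h) ≈ 4.71 h.
18:00 + 4.71 h ≈ 22:43 → 23:00 to the nearest hour.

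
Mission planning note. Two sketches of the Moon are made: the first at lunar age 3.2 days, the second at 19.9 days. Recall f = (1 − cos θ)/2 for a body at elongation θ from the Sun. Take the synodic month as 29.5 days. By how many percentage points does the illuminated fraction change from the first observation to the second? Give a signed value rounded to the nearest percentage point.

θ₁ = 360° × 3.2/29.5 = 39.1°, f₁ = (1 − cos θ₁)/2 = 0.112.
θ₂ = 360° × 19.9/29.5 = 242.8°, f₂ = (1 − cos θ₂)/2 = 0.728.
Change = f₂ − f₁ = +0.616 → +62 percentage points.

+62 percentage points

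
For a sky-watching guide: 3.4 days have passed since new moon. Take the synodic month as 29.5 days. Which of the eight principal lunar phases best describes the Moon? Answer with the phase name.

θ ≈ 360° × 3.4/29.5 = 41°, which falls in the waxing crescent sector.

waxing crescent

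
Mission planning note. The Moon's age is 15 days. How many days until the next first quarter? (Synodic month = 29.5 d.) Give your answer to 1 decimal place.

21.9 days

First quarter is 0.25 of the way through the cycle: age 0.25 × 29.5 = 7.375 d.
Already past this cycle's first quarter; the next is at 7.375 + 29.5 = 36.875 d, so 36.875 − 15 = 21.875 days.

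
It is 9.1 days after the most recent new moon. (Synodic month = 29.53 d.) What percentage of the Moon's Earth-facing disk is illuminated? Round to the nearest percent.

68%

Phase angle: θ = 360°·(9.1 d)/(29.53 d) = 110.9°.
With cos θ = (-0.357), the lit fraction is (1 − (-0.357))/2 ≈ 0.679, so 68%.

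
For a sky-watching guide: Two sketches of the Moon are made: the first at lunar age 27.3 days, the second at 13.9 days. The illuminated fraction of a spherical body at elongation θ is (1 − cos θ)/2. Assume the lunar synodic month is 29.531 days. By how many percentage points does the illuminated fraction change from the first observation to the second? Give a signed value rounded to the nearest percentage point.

+94 pp

θ₁ = 360° × 27.3/29.531 = 332.8°, f₁ = (1 − cos θ₁)/2 = 0.055.
θ₂ = 360° × 13.9/29.531 = 169.4°, f₂ = (1 − cos θ₂)/2 = 0.992.
Change = f₂ − f₁ = +0.936 → +94 percentage points.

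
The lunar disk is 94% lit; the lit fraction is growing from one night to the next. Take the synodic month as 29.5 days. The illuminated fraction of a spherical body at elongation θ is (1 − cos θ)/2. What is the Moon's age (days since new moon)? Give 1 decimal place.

cos θ = 1 − 2f = -0.880, giving a principal value of 151.6°.
The Moon is waxing (0°–180°), so θ = 151.6° directly.
At 360°/29.5 d per day, 151.6° corresponds to 12.43 days.

12.4 days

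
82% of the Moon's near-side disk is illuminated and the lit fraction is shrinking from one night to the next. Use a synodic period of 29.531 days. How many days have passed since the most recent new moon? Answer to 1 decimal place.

cos θ = 1 − 2f = -0.640, giving a principal value of 129.8°.
A waning Moon lies in 180°–360°, so θ = 360° − 129.8° = 230.2°.
At 360°/29.531 d per day, 230.2° corresponds to 18.88 days.

18.9 days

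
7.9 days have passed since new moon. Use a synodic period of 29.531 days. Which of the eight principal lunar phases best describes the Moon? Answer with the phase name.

first quarter

At 7.9/29.531 of the cycle, θ ≈ 96° — the first quarter range.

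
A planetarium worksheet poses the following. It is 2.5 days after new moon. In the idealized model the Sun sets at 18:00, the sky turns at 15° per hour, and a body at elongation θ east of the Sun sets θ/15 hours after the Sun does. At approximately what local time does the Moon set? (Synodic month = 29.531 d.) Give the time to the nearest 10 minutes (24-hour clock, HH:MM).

Phase angle: θ = 360°·(2.5 d)/(29.531 d) = 30.5°.
Delay after the Sun = 30.5° / (15°/h) ≈ 2.03 h.
18:00 + 2.032 h ≈ 20:02 → 20:00 to the nearest ten minutes.

20:00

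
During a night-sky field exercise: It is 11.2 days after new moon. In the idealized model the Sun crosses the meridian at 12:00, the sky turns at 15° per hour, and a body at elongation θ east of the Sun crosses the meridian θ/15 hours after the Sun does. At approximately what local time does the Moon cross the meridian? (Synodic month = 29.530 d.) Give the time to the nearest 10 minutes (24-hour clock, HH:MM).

Elongation θ = 360° × 11.2/29.530 ≈ 136.5°.
The Moon trails the Sun by θ/15 = 136.5/15 ≈ 9.10 hours.
12:00 + 9.103 h ≈ 21:06 → 21:10 to the nearest ten minutes.

21:10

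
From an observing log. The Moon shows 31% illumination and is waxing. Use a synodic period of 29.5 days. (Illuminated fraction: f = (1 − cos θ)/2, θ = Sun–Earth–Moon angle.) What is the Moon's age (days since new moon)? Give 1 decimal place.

Invert f = (1 − cos θ)/2 to get cos θ = 1 − 2(0.31) = 0.380, hence θ₀ = arccos 0.380 = 67.7°.
Waxing ⇒ before full, so θ = 67.7°.
That fraction of the synodic month is 67.7/360 × 29.5 d ≈ 5.54 d.

5.5 days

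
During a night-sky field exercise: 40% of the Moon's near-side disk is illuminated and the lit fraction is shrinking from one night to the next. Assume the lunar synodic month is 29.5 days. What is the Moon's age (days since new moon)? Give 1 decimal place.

cos θ = 1 − 2f = 0.200, giving a principal value of 78.5°.
Since the Moon is past full (waning), take the reflex angle: θ = 360° − 78.5° = 281.5°.
That fraction of the synodic month is 281.5/360 × 29.5 d ≈ 23.07 d.

23.1 days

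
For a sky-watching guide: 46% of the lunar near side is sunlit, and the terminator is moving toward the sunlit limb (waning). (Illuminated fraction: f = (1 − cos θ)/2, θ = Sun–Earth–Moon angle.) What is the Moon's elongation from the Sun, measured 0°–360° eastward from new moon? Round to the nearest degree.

275°

Invert f = (1 − cos θ)/2 to get cos θ = 1 − 2(0.46) = 0.080, hence θ₀ = arccos 0.080 = 85.4°.
Since the Moon is past full (waning), take the reflex angle: θ = 360° − 85.4° = 274.6°.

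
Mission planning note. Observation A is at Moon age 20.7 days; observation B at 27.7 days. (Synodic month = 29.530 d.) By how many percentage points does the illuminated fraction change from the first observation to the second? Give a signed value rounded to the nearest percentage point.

-61 pp

θ₁ = 360° × 20.7/29.530 = 252.4°, f₁ = (1 − cos θ₁)/2 = 0.652.
θ₂ = 360° × 27.7/29.530 = 337.7°, f₂ = (1 − cos θ₂)/2 = 0.037.
Change = f₂ − f₁ = -0.614 → -61 percentage points.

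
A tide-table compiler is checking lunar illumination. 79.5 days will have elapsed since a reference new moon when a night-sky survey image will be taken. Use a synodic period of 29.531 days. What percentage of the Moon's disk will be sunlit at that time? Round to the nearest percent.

68%

Reduce mod P: 79.5 − 2×29.531 = 20.44 d into the current lunation.
Phase angle: θ = 360°·(20.44 d)/(29.531 d) = 249.2°.
cos 249.2° = (-0.356), so f = (1 − (-0.356))/2 = 0.678, so 68%.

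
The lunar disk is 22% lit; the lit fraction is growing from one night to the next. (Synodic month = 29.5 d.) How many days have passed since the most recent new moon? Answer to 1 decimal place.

From f = (1 − cos θ)/2: cos θ = 1 − 2×0.22 = 0.560; arccos → 55.9°.
Before full moon the principal value applies: θ = 55.9°.
At 360°/29.5 d per day, 55.9° corresponds to 4.58 days.

4.6 days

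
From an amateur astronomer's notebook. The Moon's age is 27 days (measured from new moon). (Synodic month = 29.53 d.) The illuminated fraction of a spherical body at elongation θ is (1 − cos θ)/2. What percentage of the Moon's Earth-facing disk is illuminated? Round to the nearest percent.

7%

Elongation θ = 360° × 27/29.53 ≈ 329.2°.
Illuminated fraction = (1 − cos 329.2°)/2 = (1 − 0.859)/2 ≈ 0.071, so 7%.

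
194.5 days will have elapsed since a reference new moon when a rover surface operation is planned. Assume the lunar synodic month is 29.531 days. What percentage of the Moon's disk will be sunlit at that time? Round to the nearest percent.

Reduce mod P: 194.5 − 6×29.531 = 17.31 d into the current lunation.
Phase angle: θ = 360°·(17.31 d)/(29.531 d) = 211.1°.
With cos θ = (-0.857), the lit fraction is (1 − (-0.857))/2 ≈ 0.928, so 93%.

93%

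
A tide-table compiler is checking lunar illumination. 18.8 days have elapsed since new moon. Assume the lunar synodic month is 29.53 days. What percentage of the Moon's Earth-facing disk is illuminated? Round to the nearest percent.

83%

Elongation θ = 360° × 18.8/29.53 ≈ 229.2°.
Illuminated fraction = (1 − cos 229.2°)/2 = (1 − (-0.654))/2 ≈ 0.827, so 83%.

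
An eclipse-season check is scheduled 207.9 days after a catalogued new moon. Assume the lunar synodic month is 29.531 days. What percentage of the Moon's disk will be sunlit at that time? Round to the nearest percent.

2%

Reduce mod P: 207.9 − 7×29.531 = 1.18 d into the current lunation.
The Moon has covered 1.18/29.531 of its cycle, so θ ≈ 360° × 1.18/29.531 = 14.4°.
With cos θ = 0.968, the lit fraction is (1 − 0.968)/2 ≈ 0.016, so 2%.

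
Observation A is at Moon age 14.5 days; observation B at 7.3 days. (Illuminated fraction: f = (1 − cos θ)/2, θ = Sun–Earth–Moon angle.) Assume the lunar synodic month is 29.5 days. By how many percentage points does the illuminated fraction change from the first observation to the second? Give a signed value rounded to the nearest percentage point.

First observation: θ = 360°·14.5/29.5 = 176.9°, so f = 0.999.
Second observation: θ = 89.1°, f = 0.492.
Δf = 0.492 − 0.999 = -0.507, i.e. -51 pp.

-51 percentage points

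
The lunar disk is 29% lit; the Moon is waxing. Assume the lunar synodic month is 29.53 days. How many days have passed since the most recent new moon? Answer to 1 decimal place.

5.3 days

cos θ = 1 − 2f = 0.420, giving a principal value of 65.2°.
Waxing ⇒ before full, so θ = 65.2°.
That fraction of the synodic month is 65.2/360 × 29.53 d ≈ 5.35 d.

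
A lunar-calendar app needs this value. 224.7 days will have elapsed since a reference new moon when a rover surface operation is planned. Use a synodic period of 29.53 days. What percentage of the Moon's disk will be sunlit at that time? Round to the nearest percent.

89%

224.7/29.53 = 7.609 lunations, so 7 complete cycles and 17.99 d into the next.
Elongation θ = 360° × 17.99/29.53 ≈ 219.3°.
Illuminated fraction = (1 − cos 219.3°)/2 = (1 − (-0.774))/2 ≈ 0.887, so 89%.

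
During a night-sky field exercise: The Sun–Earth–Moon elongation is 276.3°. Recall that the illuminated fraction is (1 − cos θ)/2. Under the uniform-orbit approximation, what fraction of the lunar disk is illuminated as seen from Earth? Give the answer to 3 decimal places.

Half-versine of 276.3°: (1 − 0.110)/2 = 0.445.

0.445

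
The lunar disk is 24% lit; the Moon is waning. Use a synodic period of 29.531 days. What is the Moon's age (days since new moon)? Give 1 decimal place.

24.7 days

Invert f = (1 − cos θ)/2 to get cos θ = 1 − 2(0.24) = 0.520, hence θ₀ = arccos 0.520 = 58.7°.
Waning ⇒ past full, so θ = 360° − 58.7° = 301.3°.
At 360°/29.531 d per day, 301.3° corresponds to 24.72 days.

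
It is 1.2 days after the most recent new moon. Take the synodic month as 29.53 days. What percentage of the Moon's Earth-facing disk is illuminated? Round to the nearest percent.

2%

Phase angle: θ = 360°·(1.2 d)/(29.53 d) = 14.6°.
Illuminated fraction = (1 − cos 14.6°)/2 = (1 − 0.968)/2 ≈ 0.016, so 2%.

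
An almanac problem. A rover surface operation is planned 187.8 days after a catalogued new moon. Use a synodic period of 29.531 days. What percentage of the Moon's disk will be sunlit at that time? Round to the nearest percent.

187.8/29.531 = 6.359 lunations, so 6 complete cycles and 10.61 d into the next.
The Moon has covered 10.61/29.531 of its cycle, so θ ≈ 360° × 10.61/29.531 = 129.4°.
Illuminated fraction = (1 − cos 129.4°)/2 = (1 − (-0.635))/2 ≈ 0.817, so 82%.

82%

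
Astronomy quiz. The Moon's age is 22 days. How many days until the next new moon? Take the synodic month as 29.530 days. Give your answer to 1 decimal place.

One full lunation from the last new moon is 29.530 d; remaining = 29.530 − 22 = 7.530 d.

7.5 days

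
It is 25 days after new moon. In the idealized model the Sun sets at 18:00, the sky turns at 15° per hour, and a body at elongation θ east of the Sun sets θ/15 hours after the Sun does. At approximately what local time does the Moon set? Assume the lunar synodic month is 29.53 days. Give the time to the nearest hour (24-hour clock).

14:00

Elongation θ = 360° × 25/29.53 ≈ 304.8°.
The Moon trails the Sun by θ/15 = 304.8/15 ≈ 20.32 hours.
18:00 + 20.32 h ≈ 14:19 → 14:00 to the nearest hour.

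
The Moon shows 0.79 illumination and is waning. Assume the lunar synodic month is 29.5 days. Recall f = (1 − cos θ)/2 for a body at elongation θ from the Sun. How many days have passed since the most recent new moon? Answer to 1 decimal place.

19.2 days

From f = (1 − cos θ)/2: cos θ = 1 − 2×0.79 = -0.580; arccos → 125.5°.
A waning Moon lies in 180°–360°, so θ = 360° − 125.5° = 234.5°.
Age = 29.5 × 234.5°/360° ≈ 19.22 days.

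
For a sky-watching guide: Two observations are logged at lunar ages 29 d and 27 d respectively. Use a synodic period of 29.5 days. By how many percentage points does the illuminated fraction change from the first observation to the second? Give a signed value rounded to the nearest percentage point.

+7 percentage points

First observation: θ = 360°·29/29.5 = 353.9°, so f = 0.003.
Second observation: θ = 329.5°, f = 0.069.
Δf = 0.069 − 0.003 = +0.066, i.e. +7 pp.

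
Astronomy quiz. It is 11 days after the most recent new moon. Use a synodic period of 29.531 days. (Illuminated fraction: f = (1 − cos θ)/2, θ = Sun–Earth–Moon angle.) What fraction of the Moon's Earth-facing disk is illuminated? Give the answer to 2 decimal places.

Phase angle: θ = 360°·(11 d)/(29.531 d) = 134.1°.
Illuminated fraction = (1 − cos 134.1°)/2 = (1 − (-0.696))/2 ≈ 0.848.

0.85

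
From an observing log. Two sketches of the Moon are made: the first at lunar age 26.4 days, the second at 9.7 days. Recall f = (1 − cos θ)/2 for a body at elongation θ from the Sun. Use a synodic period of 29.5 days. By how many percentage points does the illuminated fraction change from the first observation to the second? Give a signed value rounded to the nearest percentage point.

+63 pp

θ₁ = 360° × 26.4/29.5 = 322.2°, f₁ = (1 − cos θ₁)/2 = 0.105.
θ₂ = 360° × 9.7/29.5 = 118.4°, f₂ = (1 − cos θ₂)/2 = 0.738.
Change = f₂ − f₁ = +0.633 → +63 percentage points.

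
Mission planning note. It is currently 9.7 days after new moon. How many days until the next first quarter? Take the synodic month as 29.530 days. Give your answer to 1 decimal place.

First quarter is 0.25 of the way through the cycle: age 0.25 × 29.530 = 7.383 d.
Already past this cycle's first quarter; the next is at 7.383 + 29.530 = 36.913 d, so 36.913 − 9.7 = 27.213 days.

27.2 days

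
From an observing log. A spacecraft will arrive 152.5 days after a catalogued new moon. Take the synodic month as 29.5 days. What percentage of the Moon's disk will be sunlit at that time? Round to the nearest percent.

26%

Reduce mod P: 152.5 − 5×29.5 = 5.00 d into the current lunation.
The Moon has covered 5.00/29.5 of its cycle, so θ ≈ 360° × 5.00/29.5 = 61.0°.
Illuminated fraction = (1 − cos 61.0°)/2 = (1 − 0.485)/2 ≈ 0.258, so 26%.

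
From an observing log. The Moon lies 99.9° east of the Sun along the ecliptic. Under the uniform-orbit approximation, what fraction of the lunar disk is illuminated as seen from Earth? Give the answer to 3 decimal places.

Half-versine of 99.9°: (1 − (-0.172))/2 = 0.586.

0.586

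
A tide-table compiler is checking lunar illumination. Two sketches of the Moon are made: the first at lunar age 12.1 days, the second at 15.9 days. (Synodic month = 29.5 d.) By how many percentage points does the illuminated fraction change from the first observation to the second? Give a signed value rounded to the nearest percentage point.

+6 pp

θ₁ = 360° × 12.1/29.5 = 147.7°, f₁ = (1 − cos θ₁)/2 = 0.922.
θ₂ = 360° × 15.9/29.5 = 194.0°, f₂ = (1 − cos θ₂)/2 = 0.985.
Change = f₂ − f₁ = +0.063 → +6 percentage points.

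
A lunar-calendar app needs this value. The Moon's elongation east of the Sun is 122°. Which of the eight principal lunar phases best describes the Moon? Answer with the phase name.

The waxing gibbous sector spans roughly 112°–158°; 122° falls inside it.

waxing gibbous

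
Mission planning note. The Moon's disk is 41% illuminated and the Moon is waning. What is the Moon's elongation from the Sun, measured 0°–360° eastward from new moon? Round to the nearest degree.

280°

From f = (1 − cos θ)/2: cos θ = 1 − 2×0.41 = 0.180; arccos → 79.6°.
A waning Moon lies in 180°–360°, so θ = 360° − 79.6° = 280.4°.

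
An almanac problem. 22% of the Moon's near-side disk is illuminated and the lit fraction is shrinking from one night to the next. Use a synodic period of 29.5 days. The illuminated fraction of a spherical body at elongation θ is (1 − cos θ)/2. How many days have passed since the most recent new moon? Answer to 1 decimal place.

24.9 days

From f = (1 − cos θ)/2: cos θ = 1 − 2×0.22 = 0.560; arccos → 55.9°.
Waning ⇒ past full, so θ = 360° − 55.9° = 304.1°.
At 360°/29.5 d per day, 304.1° corresponds to 24.92 days.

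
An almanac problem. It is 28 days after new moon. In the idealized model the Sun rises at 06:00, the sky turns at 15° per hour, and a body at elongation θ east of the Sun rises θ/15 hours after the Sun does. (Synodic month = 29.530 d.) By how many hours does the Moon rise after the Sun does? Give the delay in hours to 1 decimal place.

22.8 h

Phase angle: θ = 360°·(28 d)/(29.530 d) = 341.3°.
The Moon trails the Sun by θ/15 = 341.3/15 ≈ 22.76 hours.
So the Moon rises 22.76 h after the Sun.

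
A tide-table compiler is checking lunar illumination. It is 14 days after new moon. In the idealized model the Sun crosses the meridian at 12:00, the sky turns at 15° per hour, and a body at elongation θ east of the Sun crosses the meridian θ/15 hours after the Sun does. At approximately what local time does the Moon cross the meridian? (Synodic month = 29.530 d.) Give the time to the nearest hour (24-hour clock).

Phase angle: θ = 360°·(14 d)/(29.530 d) = 170.7°.
At 15° of sky rotation per hour, 170.7° corresponds to a 11.38 h lag.
12:00 + 11.38 h ≈ 23:23 → 23:00 to the nearest hour.

23:00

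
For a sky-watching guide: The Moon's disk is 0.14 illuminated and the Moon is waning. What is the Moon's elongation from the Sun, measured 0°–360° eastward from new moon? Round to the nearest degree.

316°

cos θ = 1 − 2f = 0.720, giving a principal value of 43.9°.
A waning Moon lies in 180°–360°, so θ = 360° − 43.9° = 316.1°.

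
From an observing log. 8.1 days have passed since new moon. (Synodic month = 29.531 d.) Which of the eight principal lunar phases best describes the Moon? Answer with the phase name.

θ ≈ 360° × 8.1/29.531 = 99°, which falls in the first quarter sector.

first quarter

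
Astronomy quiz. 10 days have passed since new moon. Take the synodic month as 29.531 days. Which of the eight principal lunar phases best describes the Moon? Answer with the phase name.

θ ≈ 360° × 10/29.531 = 122°, which falls in the waxing gibbous sector.

waxing gibbous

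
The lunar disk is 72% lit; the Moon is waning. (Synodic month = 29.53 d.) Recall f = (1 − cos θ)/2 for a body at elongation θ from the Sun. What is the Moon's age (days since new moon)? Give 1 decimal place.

20.0 days

cos θ = 1 − 2f = -0.440, giving a principal value of 116.1°.
Since the Moon is past full (waning), take the reflex angle: θ = 360° − 116.1° = 243.9°.
Age = 29.53 × 243.9°/360° ≈ 20.01 days.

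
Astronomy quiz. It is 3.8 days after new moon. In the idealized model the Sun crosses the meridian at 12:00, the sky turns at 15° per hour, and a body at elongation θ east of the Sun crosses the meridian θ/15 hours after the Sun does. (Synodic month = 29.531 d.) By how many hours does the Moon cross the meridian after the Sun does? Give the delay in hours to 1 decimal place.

3.1 h

Elongation θ = 360° × 3.8/29.531 ≈ 46.3°.
Delay after the Sun = 46.3° / (15°/h) ≈ 3.09 h.
So the Moon crosses the meridian 3.09 h after the Sun.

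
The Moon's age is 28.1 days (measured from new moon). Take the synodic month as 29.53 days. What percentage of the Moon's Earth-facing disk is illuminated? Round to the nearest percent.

2%

The Moon has covered 28.1/29.53 of its cycle, so θ ≈ 360° × 28.1/29.53 = 342.6°.
Illuminated fraction = (1 − cos 342.6°)/2 = (1 − 0.954)/2 ≈ 0.023, so 2%.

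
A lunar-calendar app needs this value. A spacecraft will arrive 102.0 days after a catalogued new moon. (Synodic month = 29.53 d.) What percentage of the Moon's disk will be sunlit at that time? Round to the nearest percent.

98%

102.0/29.53 = 3.454 lunations, so 3 complete cycles and 13.41 d into the next.
Elongation θ = 360° × 13.41/29.53 ≈ 163.5°.
cos 163.5° = (-0.959), so f = (1 − (-0.959))/2 = 0.979, so 98%.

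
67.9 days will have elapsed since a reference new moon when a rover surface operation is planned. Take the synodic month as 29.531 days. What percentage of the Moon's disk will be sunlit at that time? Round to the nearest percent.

65%

Reduce mod P: 67.9 − 2×29.531 = 8.84 d into the current lunation.
Elongation θ = 360° × 8.84/29.531 ≈ 107.7°.
cos 107.7° = (-0.305), so f = (1 − (-0.305))/2 = 0.652, so 65%.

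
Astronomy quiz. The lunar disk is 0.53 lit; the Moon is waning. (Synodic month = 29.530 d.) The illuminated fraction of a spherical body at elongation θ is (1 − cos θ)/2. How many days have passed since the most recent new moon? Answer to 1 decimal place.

From f = (1 − cos θ)/2: cos θ = 1 − 2×0.53 = -0.060; arccos → 93.4°.
Since the Moon is past full (waning), take the reflex angle: θ = 360° − 93.4° = 266.6°.
At 360°/29.530 d per day, 266.6° corresponds to 21.87 days.

21.9 days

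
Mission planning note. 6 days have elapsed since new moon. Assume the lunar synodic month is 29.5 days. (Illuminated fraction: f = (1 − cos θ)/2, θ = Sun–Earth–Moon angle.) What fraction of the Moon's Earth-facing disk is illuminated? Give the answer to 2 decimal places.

0.36

Elongation θ = 360° × 6/29.5 ≈ 73.2°.
cos 73.2° = 0.289, so f = (1 − 0.289)/2 = 0.356.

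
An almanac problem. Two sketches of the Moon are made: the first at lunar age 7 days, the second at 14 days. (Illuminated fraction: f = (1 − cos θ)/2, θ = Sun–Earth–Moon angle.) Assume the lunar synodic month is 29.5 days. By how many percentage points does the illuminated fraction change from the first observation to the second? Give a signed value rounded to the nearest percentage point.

First observation: θ = 360°·7/29.5 = 85.4°, so f = 0.460.
Second observation: θ = 170.8°, f = 0.994.
Δf = 0.994 − 0.460 = +0.534, i.e. +53 pp.

+53 pp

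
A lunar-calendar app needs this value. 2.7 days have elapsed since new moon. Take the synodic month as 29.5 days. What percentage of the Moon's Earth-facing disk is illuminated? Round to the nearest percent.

8%

Phase angle: θ = 360°·(2.7 d)/(29.5 d) = 32.9°.
With cos θ = 0.839, the lit fraction is (1 − 0.839)/2 ≈ 0.080, so 8%.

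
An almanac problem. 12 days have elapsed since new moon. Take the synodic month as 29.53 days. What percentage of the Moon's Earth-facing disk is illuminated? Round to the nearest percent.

92%

Elongation θ = 360° × 12/29.53 ≈ 146.3°.
cos 146.3° = (-0.832), so f = (1 − (-0.832))/2 = 0.916, so 92%.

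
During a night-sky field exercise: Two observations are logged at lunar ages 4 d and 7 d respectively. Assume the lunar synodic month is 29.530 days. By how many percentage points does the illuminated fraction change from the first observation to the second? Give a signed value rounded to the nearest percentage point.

+29 pp

First observation: θ = 360°·4/29.530 = 48.8°, so f = 0.170.
Second observation: θ = 85.3°, f = 0.459.
Δf = 0.459 − 0.170 = +0.289, i.e. +29 pp.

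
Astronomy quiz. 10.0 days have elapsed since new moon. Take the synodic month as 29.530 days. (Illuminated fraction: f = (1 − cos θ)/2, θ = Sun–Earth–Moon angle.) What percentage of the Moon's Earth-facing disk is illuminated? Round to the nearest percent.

The Moon has covered 10.0/29.530 of its cycle, so θ ≈ 360° × 10.0/29.530 = 121.9°.
cos 121.9° = (-0.529), so f = (1 − (-0.529))/2 = 0.764, so 76%.

76%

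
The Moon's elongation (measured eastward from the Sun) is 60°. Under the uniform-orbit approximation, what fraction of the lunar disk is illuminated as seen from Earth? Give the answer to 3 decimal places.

0.250

Half-versine of 60°: (1 − 0.500)/2 = 0.250.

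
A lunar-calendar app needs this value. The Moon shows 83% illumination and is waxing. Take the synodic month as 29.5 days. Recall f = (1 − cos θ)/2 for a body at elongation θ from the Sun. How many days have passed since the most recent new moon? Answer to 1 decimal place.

10.8 days

cos θ = 1 − 2f = -0.660, giving a principal value of 131.3°.
Waxing ⇒ before full, so θ = 131.3°.
Age = 29.5 × 131.3°/360° ≈ 10.76 days.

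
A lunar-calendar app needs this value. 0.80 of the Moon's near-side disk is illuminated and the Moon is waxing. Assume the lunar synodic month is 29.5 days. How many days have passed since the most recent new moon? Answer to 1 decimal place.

10.4 days

cos θ = 1 − 2f = -0.600, giving a principal value of 126.9°.
The Moon is waxing (0°–180°), so θ = 126.9° directly.
At 360°/29.5 d per day, 126.9° corresponds to 10.40 days.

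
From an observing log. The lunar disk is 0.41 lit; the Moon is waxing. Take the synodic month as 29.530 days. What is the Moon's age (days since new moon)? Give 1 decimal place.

6.5 days

cos θ = 1 − 2f = 0.180, giving a principal value of 79.6°.
Waxing ⇒ before full, so θ = 79.6°.
Age = 29.530 × 79.6°/360° ≈ 6.53 days.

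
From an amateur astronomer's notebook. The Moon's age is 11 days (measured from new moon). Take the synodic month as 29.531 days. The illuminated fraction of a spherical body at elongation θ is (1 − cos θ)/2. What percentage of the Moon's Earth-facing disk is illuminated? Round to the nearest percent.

85%

Phase angle: θ = 360°·(11 d)/(29.531 d) = 134.1°.
cos 134.1° = (-0.696), so f = (1 − (-0.696))/2 = 0.848, so 85%.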